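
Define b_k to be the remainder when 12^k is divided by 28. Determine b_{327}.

20

Computing terms: b_1 = 12; b_2 = 4; b_3 = 20; b_4 = 16; b_5 = 24; b_6 = 8; b_7 = 12.
Since b_7 = b_1 = 12, the sequence is periodic with period 6.
(327 - 1) mod 6 = 2, so b_{327} = b_3 = 20.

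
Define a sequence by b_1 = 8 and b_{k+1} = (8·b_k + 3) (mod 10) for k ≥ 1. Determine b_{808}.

5

b_1 = 8, b_2 = 7, b_3 = 9, b_4 = 5, b_5 = 3, b_6 = 7.
Since b_6 = b_2 = 7, the sequence is eventually periodic: after a pre-period of length 1 it cycles with period 4.
For k ≥ 2, b_k depends only on (k - 2) mod 4. (808 - 2) mod 4 = 2, so b_{808} = b_4 = 5.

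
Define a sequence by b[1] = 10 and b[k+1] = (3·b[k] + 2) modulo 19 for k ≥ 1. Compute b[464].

1

Computing terms: b[1] = 10,  b[2] = 13,  b[3] = 3,  b[4] = 11,  b[5] = 16,  b[6] = 12,  b[7] = 0,  b[8] = 2,  b[9] = 8,  b[10] = 7,  b[11] = 4,  b[12] = 14,  b[13] = 6,  b[14] = 1,  b[15] = 5,  b[16] = 17,  b[17] = 15,  b[18] = 9,  b[19] = 10.
Since b[19] = b[1] = 10, the sequence is periodic with period 18.
So b[464] = b[1 + ((464-1) mod 18)] = b[14] = 1.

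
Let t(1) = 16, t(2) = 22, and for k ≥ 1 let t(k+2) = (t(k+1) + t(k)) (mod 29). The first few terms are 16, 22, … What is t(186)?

2

Computing terms: t(1) = 16, t(2) = 22, t(3) = 9, t(4) = 2, t(5) = 11, t(6) = 13, t(7) = 24, t(8) = 8, t(9) = 3, t(10) = 11, t(11) = 14, t(12) = 25, t(13) = 10, t(14) = 6, t(15) = 16, t(16) = 22.
Since (t(15), t(16)) = (t(1), t(2)) = (16, 22) (two consecutive terms determine the rest), the sequence is periodic with period 14.
So t(186) = t(1 + ((186-1) mod 14)) = t(4) = 2.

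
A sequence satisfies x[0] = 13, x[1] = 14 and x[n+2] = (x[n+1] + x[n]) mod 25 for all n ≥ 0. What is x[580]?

13

x[0] = 13; x[1] = 14; x[2] = 2; x[3] = 16; x[4] = 18; x[5] = 9; x[6] = 2; x[7] = 11; x[8] = 13; x[9] = 24; x[10] = 12; x[11] = 11; x[12] = 23; x[13] = 9; x[14] = 7; x[15] = 16; x[16] = 23; x[17] = 14; x[18] = 12; x[19] = 1; x[20] = 13; x[21] = 14.
Since (x[20], x[21]) = (x[0], x[1]) = (13, 14) (two consecutive terms determine the rest), the sequence is periodic with period 20.
(580 - 0) mod 20 = 0, so x[580] = x[0] = 13.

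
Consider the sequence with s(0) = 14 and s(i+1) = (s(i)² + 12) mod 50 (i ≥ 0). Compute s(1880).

36

s(0) = 14; s(1) = 8; s(2) = 26; s(3) = 38; s(4) = 6; s(5) = 48; s(6) = 16; s(7) = 18; s(8) = 36; s(9) = 8.
Since s(9) = s(1) = 8, the sequence is eventually periodic: after a pre-period of length 1 it cycles with period 8.
For i ≥ 1, s(i) depends only on (i - 1) mod 8. (1880 - 1) mod 8 = 7, so s(1880) = s(8) = 36.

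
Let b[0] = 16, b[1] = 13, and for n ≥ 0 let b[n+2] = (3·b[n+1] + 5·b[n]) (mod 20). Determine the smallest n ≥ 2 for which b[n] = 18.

We have b[0] = 16,  b[1] = 13,  b[2] = 19,  b[3] = 2,  b[4] = 1,  b[5] = 13,  b[6] = 4,  b[7] = 17,  b[8] = 11,  b[9] = 18,  b[10] = 9,  b[11] = 17,  b[12] = 16,  b[13] = 13.
Since (b[12], b[13]) = (b[0], b[1]) = (16, 13) (two consecutive terms determine the rest), the sequence is periodic with period 12.
The value 18 first appears (with n ≥ 2) at b[9].

9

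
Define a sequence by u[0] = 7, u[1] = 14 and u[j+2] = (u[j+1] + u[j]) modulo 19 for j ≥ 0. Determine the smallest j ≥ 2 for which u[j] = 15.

5

We have u[0] = 7; u[1] = 14; u[2] = 2; u[3] = 16; u[4] = 18; u[5] = 15; u[6] = 14; u[7] = 10; u[8] = 5; u[9] = 15; u[10] = 1; u[11] = 16; u[12] = 17; u[13] = 14; u[14] = 12; u[15] = 7; u[16] = 0; u[17] = 7; u[18] = 7; u[19] = 14.
Since (u[18], u[19]) = (u[0], u[1]) = (7, 14) (two consecutive terms determine the rest), the sequence is periodic with period 18.
The value 15 first appears (with j ≥ 2) at u[5].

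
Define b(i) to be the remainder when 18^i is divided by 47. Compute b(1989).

9

We have b(0) = 1; b(1) = 18; b(2) = 42; b(3) = 4; b(4) = 25; b(5) = 27; b(6) = 16; b(7) = 6; b(8) = 14; b(9) = 17; b(10) = 24; b(11) = 9; b(12) = 21; b(13) = 2; b(14) = 36; b(15) = 37; b(16) = 8; b(17) = 3; b(18) = 7; b(19) = 32; b(20) = 12; b(21) = 28; b(22) = 34; b(23) = 1.
The sequence repeats with period 23.
So b(1989) = b(0 + ((1989-0) mod 23)) = b(11) = 9.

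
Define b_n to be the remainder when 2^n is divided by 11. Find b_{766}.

We have b_1 = 2; b_2 = 4; b_3 = 8; b_4 = 5; b_5 = 10; b_6 = 9; b_7 = 7; b_8 = 3; b_9 = 6; b_{10} = 1; b_{11} = 2.
The sequence repeats with period 10.
So b_{766} = b_{1 + ((766-1) mod 10)} = b_6 = 9.

9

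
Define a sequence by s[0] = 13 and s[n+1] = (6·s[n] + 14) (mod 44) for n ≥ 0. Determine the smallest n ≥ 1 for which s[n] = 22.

3

Computing terms: s[0] = 13, s[1] = 4, s[2] = 38, s[3] = 22, s[4] = 14, s[5] = 10, s[6] = 30, s[7] = 18, s[8] = 34, s[9] = 42, s[10] = 2, s[11] = 26, s[12] = 38.
Since s[12] = s[2] = 38, the sequence is eventually periodic: after a pre-period of length 2 it cycles with period 10.
The value 22 first appears (with n ≥ 1) at s[3].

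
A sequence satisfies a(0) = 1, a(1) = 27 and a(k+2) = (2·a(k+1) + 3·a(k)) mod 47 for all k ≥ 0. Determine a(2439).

Computing terms: a(0) = 1; a(1) = 27; a(2) = 10; a(3) = 7; a(4) = 44; a(5) = 15; a(6) = 21; a(7) = 40; a(8) = 2; a(9) = 30; a(10) = 19; a(11) = 34; a(12) = 31; a(13) = 23; a(14) = 45; a(15) = 18; a(16) = 30; a(17) = 20; a(18) = 36; a(19) = 38; a(20) = 43; a(21) = 12; a(22) = 12; a(23) = 13; a(24) = 15; a(25) = 22; a(26) = 42; a(27) = 9; a(28) = 3; a(29) = 33; a(30) = 28; a(31) = 14; a(32) = 18; a(33) = 31; a(34) = 22; a(35) = 43; a(36) = 11; a(37) = 10; a(38) = 6; a(39) = 42; a(40) = 8; a(41) = 1; a(42) = 26; a(43) = 8; a(44) = 0; a(45) = 24; a(46) = 1; a(47) = 27.
The sequence repeats with period 46.
(2439 - 0) mod 46 = 1, so a(2439) = a(1) = 27.

27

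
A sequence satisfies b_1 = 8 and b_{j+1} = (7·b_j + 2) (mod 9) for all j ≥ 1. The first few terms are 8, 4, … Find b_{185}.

1

Listing terms: b_1 = 8, b_2 = 4, b_3 = 3, b_4 = 5, b_5 = 1, b_6 = 0, b_7 = 2, b_8 = 7, b_9 = 6, b_{10} = 8.
The sequence repeats with period 9.
(185 - 1) mod 9 = 4, so b_{185} = b_5 = 1.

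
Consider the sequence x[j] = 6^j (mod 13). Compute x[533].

2

Listing terms: x[0] = 1, x[1] = 6, x[2] = 10, x[3] = 8, x[4] = 9, x[5] = 2, x[6] = 12, x[7] = 7, x[8] = 3, x[9] = 5, x[10] = 4, x[11] = 11, x[12] = 1.
The sequence repeats with period 12.
So x[533] = x[0 + ((533-0) mod 12)] = x[5] = 2.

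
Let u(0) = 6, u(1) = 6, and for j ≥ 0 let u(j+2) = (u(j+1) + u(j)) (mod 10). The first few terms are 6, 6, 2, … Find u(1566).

8

We have u(0) = 6; u(1) = 6; u(2) = 2; u(3) = 8; u(4) = 0; u(5) = 8; u(6) = 8; u(7) = 6; u(8) = 4; u(9) = 0; u(10) = 4; u(11) = 4; u(12) = 8; u(13) = 2; u(14) = 0; u(15) = 2; u(16) = 2; u(17) = 4; u(18) = 6; u(19) = 0; u(20) = 6; u(21) = 6.
The sequence repeats with period 20.
(1566 - 0) mod 20 = 6, so u(1566) = u(6) = 8.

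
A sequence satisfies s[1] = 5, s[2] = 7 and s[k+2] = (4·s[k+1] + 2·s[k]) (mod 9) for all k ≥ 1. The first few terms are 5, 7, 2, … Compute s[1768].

We have s[1] = 5; s[2] = 7; s[3] = 2; s[4] = 4; s[5] = 2; s[6] = 7; s[7] = 5; s[8] = 7.
Since (s[7], s[8]) = (s[1], s[2]) = (5, 7) (two consecutive terms determine the rest), the sequence is periodic with period 6.
(1768 - 1) mod 6 = 3, so s[1768] = s[4] = 4.

4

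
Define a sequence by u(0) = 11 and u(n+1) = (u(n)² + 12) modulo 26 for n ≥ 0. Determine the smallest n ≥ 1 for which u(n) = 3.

1

Listing terms: u(0) = 11; u(1) = 3; u(2) = 21; u(3) = 11.
The sequence repeats with period 3.
The value 3 first appears (with n ≥ 1) at u(1).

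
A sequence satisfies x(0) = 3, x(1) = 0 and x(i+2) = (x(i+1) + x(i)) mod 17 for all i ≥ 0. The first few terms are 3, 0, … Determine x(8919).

5

Listing terms: x(0) = 3, x(1) = 0, x(2) = 3, x(3) = 3, x(4) = 6, x(5) = 9, x(6) = 15, x(7) = 7, x(8) = 5, x(9) = 12, x(10) = 0, x(11) = 12, x(12) = 12, x(13) = 7, x(14) = 2, x(15) = 9, x(16) = 11, x(17) = 3, x(18) = 14, x(19) = 0, x(20) = 14, x(21) = 14, x(22) = 11, x(23) = 8, x(24) = 2, x(25) = 10, x(26) = 12, x(27) = 5, x(28) = 0, x(29) = 5, x(30) = 5, x(31) = 10, x(32) = 15, x(33) = 8, x(34) = 6, x(35) = 14, x(36) = 3, x(37) = 0.
Since (x(36), x(37)) = (x(0), x(1)) = (3, 0) (two consecutive terms determine the rest), the sequence is periodic with period 36.
So x(8919) = x(0 + ((8919-0) mod 36)) = x(27) = 5.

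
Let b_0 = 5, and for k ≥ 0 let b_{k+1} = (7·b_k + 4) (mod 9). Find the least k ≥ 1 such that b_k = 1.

Listing terms: b_0 = 5; b_1 = 3; b_2 = 7; b_3 = 8; b_4 = 6; b_5 = 1; b_6 = 2; b_7 = 0; b_8 = 4; b_9 = 5.
The sequence repeats with period 9.
The value 1 first appears (with k ≥ 1) at b_5.

5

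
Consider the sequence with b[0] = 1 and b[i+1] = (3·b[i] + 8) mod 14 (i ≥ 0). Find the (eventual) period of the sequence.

b[0] = 1, b[1] = 11, b[2] = 13, b[3] = 5, b[4] = 9, b[5] = 7, b[6] = 1.
The sequence repeats with period 6.

6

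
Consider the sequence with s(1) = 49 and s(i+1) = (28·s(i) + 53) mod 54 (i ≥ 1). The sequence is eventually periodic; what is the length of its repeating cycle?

27

Listing terms: s(1) = 49,  s(2) = 21,  s(3) = 47,  s(4) = 19,  s(5) = 45,  s(6) = 17,  s(7) = 43,  s(8) = 15,  s(9) = 41,  s(10) = 13,  s(11) = 39,  s(12) = 11,  s(13) = 37,  s(14) = 9,  s(15) = 35,  s(16) = 7,  s(17) = 33,  s(18) = 5,  s(19) = 31,  s(20) = 3,  s(21) = 29,  s(22) = 1,  s(23) = 27,  s(24) = 53,  s(25) = 25,  s(26) = 51,  s(27) = 23,  s(28) = 49.
Since s(28) = s(1) = 49, the sequence is periodic with period 27.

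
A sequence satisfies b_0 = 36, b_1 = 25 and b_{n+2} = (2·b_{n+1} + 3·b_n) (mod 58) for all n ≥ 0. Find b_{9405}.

55

b_0 = 36; b_1 = 25; b_2 = 42; b_3 = 43; b_4 = 38; b_5 = 31; b_6 = 2; b_7 = 39; b_8 = 26; b_9 = 53; b_{10} = 10; b_{11} = 5; b_{12} = 40; b_{13} = 37; b_{14} = 20; b_{15} = 35; b_{16} = 14; b_{17} = 17; b_{18} = 18; b_{19} = 29; b_{20} = 54; b_{21} = 21; b_{22} = 30; b_{23} = 7; b_{24} = 46; b_{25} = 55; b_{26} = 16; b_{27} = 23; b_{28} = 36; b_{29} = 25.
Since (b_{28}, b_{29}) = (b_0, b_1) = (36, 25) (two consecutive terms determine the rest), the sequence is periodic with period 28.
(9405 - 0) mod 28 = 25, so b_{9405} = b_{25} = 55.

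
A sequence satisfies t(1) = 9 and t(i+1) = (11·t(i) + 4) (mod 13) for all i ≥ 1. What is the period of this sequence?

12

We have t(1) = 9, t(2) = 12, t(3) = 6, t(4) = 5, t(5) = 7, t(6) = 3, t(7) = 11, t(8) = 8, t(9) = 1, t(10) = 2, t(11) = 0, t(12) = 4, t(13) = 9.
Since t(13) = t(1) = 9, the sequence is periodic with period 12.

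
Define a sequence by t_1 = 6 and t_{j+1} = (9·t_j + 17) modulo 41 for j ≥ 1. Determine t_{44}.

17

t_1 = 6; t_2 = 30; t_3 = 0; t_4 = 17; t_5 = 6.
Since t_5 = t_1 = 6, the sequence is periodic with period 4.
(44 - 1) mod 4 = 3, so t_{44} = t_4 = 17.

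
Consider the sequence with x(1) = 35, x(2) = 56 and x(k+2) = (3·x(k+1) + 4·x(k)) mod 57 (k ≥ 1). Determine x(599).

Computing terms: x(1) = 35, x(2) = 56, x(3) = 23, x(4) = 8, x(5) = 2, x(6) = 38, x(7) = 8, x(8) = 5, x(9) = 47, x(10) = 47, x(11) = 44, x(12) = 35, x(13) = 53, x(14) = 14, x(15) = 26, x(16) = 20, x(17) = 50, x(18) = 2, x(19) = 35, x(20) = 56.
The sequence repeats with period 18.
So x(599) = x(1 + ((599-1) mod 18)) = x(5) = 2.

2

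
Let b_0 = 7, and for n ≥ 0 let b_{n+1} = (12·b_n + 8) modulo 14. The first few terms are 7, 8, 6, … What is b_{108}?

0

Computing terms: b_0 = 7,  b_1 = 8,  b_2 = 6,  b_3 = 10,  b_4 = 2,  b_5 = 4,  b_6 = 0,  b_7 = 8.
Since b_7 = b_1 = 8, the sequence is eventually periodic: after a pre-period of length 1 it cycles with period 6.
For n ≥ 1, b_n depends only on (n - 1) mod 6. (108 - 1) mod 6 = 5, so b_{108} = b_6 = 0.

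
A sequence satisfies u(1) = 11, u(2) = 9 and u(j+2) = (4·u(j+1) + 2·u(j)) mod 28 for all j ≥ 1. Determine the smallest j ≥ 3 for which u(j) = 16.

Computing terms: u(1) = 11, u(2) = 9, u(3) = 2, u(4) = 26, u(5) = 24, u(6) = 8, u(7) = 24, u(8) = 0, u(9) = 20, u(10) = 24, u(11) = 24, u(12) = 4, u(13) = 8, u(14) = 12, u(15) = 8, u(16) = 0, u(17) = 16, u(18) = 8, u(19) = 8, u(20) = 20, u(21) = 12, u(22) = 4, u(23) = 12, u(24) = 0, u(25) = 24, u(26) = 12, u(27) = 12, u(28) = 16, u(29) = 4, u(30) = 20, u(31) = 4, u(32) = 0, u(33) = 8, u(34) = 4, u(35) = 4, u(36) = 24, u(37) = 20, u(38) = 16, u(39) = 20, u(40) = 0, u(41) = 12, u(42) = 20, u(43) = 20, u(44) = 8, u(45) = 16, u(46) = 24, u(47) = 16, u(48) = 0, u(49) = 4, u(50) = 16, u(51) = 16, u(52) = 12, u(53) = 24, u(54) = 8.
Since (u(53), u(54)) = (u(5), u(6)) = (24, 8) (two consecutive terms determine the rest), the sequence is eventually periodic: after a pre-period of length 4 it cycles with period 48.
The value 16 first appears (with j ≥ 3) at u(17).

17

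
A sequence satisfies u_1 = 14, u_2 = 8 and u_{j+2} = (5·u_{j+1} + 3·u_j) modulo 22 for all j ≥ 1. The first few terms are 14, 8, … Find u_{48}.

u_1 = 14,  u_2 = 8,  u_3 = 16,  u_4 = 16,  u_5 = 18,  u_6 = 6,  u_7 = 18,  u_8 = 20,  u_9 = 0,  u_{10} = 16,  u_{11} = 14,  u_{12} = 8.
The sequence repeats with period 10.
(48 - 1) mod 10 = 7, so u_{48} = u_8 = 20.

20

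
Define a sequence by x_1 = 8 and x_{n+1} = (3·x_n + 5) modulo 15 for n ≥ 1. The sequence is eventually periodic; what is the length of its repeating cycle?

4

Computing terms: x_1 = 8,  x_2 = 14,  x_3 = 2,  x_4 = 11,  x_5 = 8.
Since x_5 = x_1 = 8, the sequence is periodic with period 4.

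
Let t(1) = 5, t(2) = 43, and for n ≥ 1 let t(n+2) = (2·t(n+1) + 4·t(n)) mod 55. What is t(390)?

Listing terms: t(1) = 5; t(2) = 43; t(3) = 51; t(4) = 54; t(5) = 37; t(6) = 15; t(7) = 13; t(8) = 31; t(9) = 4; t(10) = 22; t(11) = 5; t(12) = 43.
Since (t(11), t(12)) = (t(1), t(2)) = (5, 43) (two consecutive terms determine the rest), the sequence is periodic with period 10.
(390 - 1) mod 10 = 9, so t(390) = t(10) = 22.

22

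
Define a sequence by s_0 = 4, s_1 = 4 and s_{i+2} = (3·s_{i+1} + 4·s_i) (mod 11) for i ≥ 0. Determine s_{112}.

Listing terms: s_0 = 4,  s_1 = 4,  s_2 = 6,  s_3 = 1,  s_4 = 5,  s_5 = 8,  s_6 = 0,  s_7 = 10,  s_8 = 8,  s_9 = 9,  s_{10} = 4,  s_{11} = 4.
Since (s_{10}, s_{11}) = (s_0, s_1) = (4, 4) (two consecutive terms determine the rest), the sequence is periodic with period 10.
(112 - 0) mod 10 = 2, so s_{112} = s_2 = 6.

6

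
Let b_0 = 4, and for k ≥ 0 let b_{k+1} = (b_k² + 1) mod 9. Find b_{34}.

Listing terms: b_0 = 4; b_1 = 8; b_2 = 2; b_3 = 5; b_4 = 8.
Since b_4 = b_1 = 8, the sequence is eventually periodic: after a pre-period of length 1 it cycles with period 3.
For k ≥ 1, b_k depends only on (k - 1) mod 3. (34 - 1) mod 3 = 0, so b_{34} = b_1 = 8.

8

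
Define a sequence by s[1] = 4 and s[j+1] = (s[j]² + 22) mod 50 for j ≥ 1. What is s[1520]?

18

We have s[1] = 4,  s[2] = 38,  s[3] = 16,  s[4] = 28,  s[5] = 6,  s[6] = 8,  s[7] = 36,  s[8] = 18,  s[9] = 46,  s[10] = 38.
Since s[10] = s[2] = 38, the sequence is eventually periodic: after a pre-period of length 1 it cycles with period 8.
For j ≥ 2, s[j] depends only on (j - 2) mod 8. (1520 - 2) mod 8 = 6, so s[1520] = s[8] = 18.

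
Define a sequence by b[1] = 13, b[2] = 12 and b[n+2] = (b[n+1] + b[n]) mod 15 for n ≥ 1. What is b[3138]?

Listing terms: b[1] = 13,  b[2] = 12,  b[3] = 10,  b[4] = 7,  b[5] = 2,  b[6] = 9,  b[7] = 11,  b[8] = 5,  b[9] = 1,  b[10] = 6,  b[11] = 7,  b[12] = 13,  b[13] = 5,  b[14] = 3,  b[15] = 8,  b[16] = 11,  b[17] = 4,  b[18] = 0,  b[19] = 4,  b[20] = 4,  b[21] = 8,  b[22] = 12,  b[23] = 5,  b[24] = 2,  b[25] = 7,  b[26] = 9,  b[27] = 1,  b[28] = 10,  b[29] = 11,  b[30] = 6,  b[31] = 2,  b[32] = 8,  b[33] = 10,  b[34] = 3,  b[35] = 13,  b[36] = 1,  b[37] = 14,  b[38] = 0,  b[39] = 14,  b[40] = 14,  b[41] = 13,  b[42] = 12.
Since (b[41], b[42]) = (b[1], b[2]) = (13, 12) (two consecutive terms determine the rest), the sequence is periodic with period 40.
So b[3138] = b[1 + ((3138-1) mod 40)] = b[18] = 0.

0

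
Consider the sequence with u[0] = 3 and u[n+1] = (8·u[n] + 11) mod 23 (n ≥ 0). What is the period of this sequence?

u[0] = 3, u[1] = 12, u[2] = 15, u[3] = 16, u[4] = 1, u[5] = 19, u[6] = 2, u[7] = 4, u[8] = 20, u[9] = 10, u[10] = 22, u[11] = 3.
The sequence repeats with period 11.

11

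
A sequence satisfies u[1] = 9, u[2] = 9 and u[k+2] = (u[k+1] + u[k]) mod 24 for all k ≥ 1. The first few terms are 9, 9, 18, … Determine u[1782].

0

We have u[1] = 9; u[2] = 9; u[3] = 18; u[4] = 3; u[5] = 21; u[6] = 0; u[7] = 21; u[8] = 21; u[9] = 18; u[10] = 15; u[11] = 9; u[12] = 0; u[13] = 9; u[14] = 9.
Since (u[13], u[14]) = (u[1], u[2]) = (9, 9) (two consecutive terms determine the rest), the sequence is periodic with period 12.
So u[1782] = u[1 + ((1782-1) mod 12)] = u[6] = 0.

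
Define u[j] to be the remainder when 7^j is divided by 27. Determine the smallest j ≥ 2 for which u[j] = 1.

We have u[1] = 7,  u[2] = 22,  u[3] = 19,  u[4] = 25,  u[5] = 13,  u[6] = 10,  u[7] = 16,  u[8] = 4,  u[9] = 1,  u[10] = 7.
Since u[10] = u[1] = 7, the sequence is periodic with period 9.
The value 1 first appears (with j ≥ 2) at u[9].

9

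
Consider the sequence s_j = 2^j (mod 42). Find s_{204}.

We have s_0 = 1,  s_1 = 2,  s_2 = 4,  s_3 = 8,  s_4 = 16,  s_5 = 32,  s_6 = 22,  s_7 = 2.
Since s_7 = s_1 = 2, the sequence is eventually periodic: after a pre-period of length 1 it cycles with period 6.
For j ≥ 1, s_j depends only on (j - 1) mod 6. (204 - 1) mod 6 = 5, so s_{204} = s_6 = 22.

22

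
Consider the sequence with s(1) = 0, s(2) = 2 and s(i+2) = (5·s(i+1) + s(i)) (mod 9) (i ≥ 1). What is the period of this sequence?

We have s(1) = 0, s(2) = 2, s(3) = 1, s(4) = 7, s(5) = 0, s(6) = 7, s(7) = 8, s(8) = 2, s(9) = 0, s(10) = 2.
Since (s(9), s(10)) = (s(1), s(2)) = (0, 2) (two consecutive terms determine the rest), the sequence is periodic with period 8.

8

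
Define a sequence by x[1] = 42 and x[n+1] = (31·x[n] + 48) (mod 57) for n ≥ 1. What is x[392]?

x[1] = 42,  x[2] = 39,  x[3] = 3,  x[4] = 27,  x[5] = 30,  x[6] = 9,  x[7] = 42.
Since x[7] = x[1] = 42, the sequence is periodic with period 6.
(392 - 1) mod 6 = 1, so x[392] = x[2] = 39.

39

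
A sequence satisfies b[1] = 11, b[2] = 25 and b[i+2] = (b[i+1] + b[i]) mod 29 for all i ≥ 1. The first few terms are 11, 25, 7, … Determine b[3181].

7

Computing terms: b[1] = 11; b[2] = 25; b[3] = 7; b[4] = 3; b[5] = 10; b[6] = 13; b[7] = 23; b[8] = 7; b[9] = 1; b[10] = 8; b[11] = 9; b[12] = 17; b[13] = 26; b[14] = 14; b[15] = 11; b[16] = 25.
The sequence repeats with period 14.
So b[3181] = b[1 + ((3181-1) mod 14)] = b[3] = 7.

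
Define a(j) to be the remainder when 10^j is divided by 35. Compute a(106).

Listing terms: a(1) = 10; a(2) = 30; a(3) = 20; a(4) = 25; a(5) = 5; a(6) = 15; a(7) = 10.
The sequence repeats with period 6.
So a(106) = a(1 + ((106-1) mod 6)) = a(4) = 25.

25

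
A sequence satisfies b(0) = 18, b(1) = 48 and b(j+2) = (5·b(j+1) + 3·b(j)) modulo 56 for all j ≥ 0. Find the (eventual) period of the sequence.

We have b(0) = 18,  b(1) = 48,  b(2) = 14,  b(3) = 46,  b(4) = 48,  b(5) = 42,  b(6) = 18,  b(7) = 48.
The sequence repeats with period 6.

6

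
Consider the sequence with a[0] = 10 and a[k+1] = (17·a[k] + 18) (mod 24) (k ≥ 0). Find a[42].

22

Listing terms: a[0] = 10; a[1] = 20; a[2] = 22; a[3] = 8; a[4] = 10.
The sequence repeats with period 4.
(42 - 0) mod 4 = 2, so a[42] = a[2] = 22.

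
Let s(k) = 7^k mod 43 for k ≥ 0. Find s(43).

7

We have s(0) = 1; s(1) = 7; s(2) = 6; s(3) = 42; s(4) = 36; s(5) = 37; s(6) = 1.
The sequence repeats with period 6.
So s(43) = s(0 + ((43-0) mod 6)) = s(1) = 7.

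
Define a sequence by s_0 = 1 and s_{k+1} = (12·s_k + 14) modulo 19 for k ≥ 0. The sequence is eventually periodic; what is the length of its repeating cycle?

6

Computing terms: s_0 = 1,  s_1 = 7,  s_2 = 3,  s_3 = 12,  s_4 = 6,  s_5 = 10,  s_6 = 1.
The sequence repeats with period 6.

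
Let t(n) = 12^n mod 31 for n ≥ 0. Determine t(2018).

9

We have t(0) = 1; t(1) = 12; t(2) = 20; t(3) = 23; t(4) = 28; t(5) = 26; t(6) = 2; t(7) = 24; t(8) = 9; t(9) = 15; t(10) = 25; t(11) = 21; t(12) = 4; t(13) = 17; t(14) = 18; t(15) = 30; t(16) = 19; t(17) = 11; t(18) = 8; t(19) = 3; t(20) = 5; t(21) = 29; t(22) = 7; t(23) = 22; t(24) = 16; t(25) = 6; t(26) = 10; t(27) = 27; t(28) = 14; t(29) = 13; t(30) = 1.
Since t(30) = t(0) = 1, the sequence is periodic with period 30.
So t(2018) = t(0 + ((2018-0) mod 30)) = t(8) = 9.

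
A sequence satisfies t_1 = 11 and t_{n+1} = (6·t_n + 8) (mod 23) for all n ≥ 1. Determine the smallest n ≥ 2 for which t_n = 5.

2

We have t_1 = 11; t_2 = 5; t_3 = 15; t_4 = 6; t_5 = 21; t_6 = 19; t_7 = 7; t_8 = 4; t_9 = 9; t_{10} = 16; t_{11} = 12; t_{12} = 11.
The sequence repeats with period 11.
The value 5 first appears (with n ≥ 2) at t_2.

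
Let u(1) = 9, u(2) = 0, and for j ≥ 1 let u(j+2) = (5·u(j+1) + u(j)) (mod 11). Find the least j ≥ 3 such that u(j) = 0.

14

Listing terms: u(1) = 9, u(2) = 0, u(3) = 9, u(4) = 1, u(5) = 3, u(6) = 5, u(7) = 6, u(8) = 2, u(9) = 5, u(10) = 5, u(11) = 8, u(12) = 1, u(13) = 2, u(14) = 0, u(15) = 2, u(16) = 10, u(17) = 8, u(18) = 6, u(19) = 5, u(20) = 9, u(21) = 6, u(22) = 6, u(23) = 3, u(24) = 10, u(25) = 9, u(26) = 0.
Since (u(25), u(26)) = (u(1), u(2)) = (9, 0) (two consecutive terms determine the rest), the sequence is periodic with period 24.
The value 0 first appears (with j ≥ 3) at u(14).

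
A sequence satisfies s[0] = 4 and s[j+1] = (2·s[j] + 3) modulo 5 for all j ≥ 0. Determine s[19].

3

Computing terms: s[0] = 4; s[1] = 1; s[2] = 0; s[3] = 3; s[4] = 4.
Since s[4] = s[0] = 4, the sequence is periodic with period 4.
(19 - 0) mod 4 = 3, so s[19] = s[3] = 3.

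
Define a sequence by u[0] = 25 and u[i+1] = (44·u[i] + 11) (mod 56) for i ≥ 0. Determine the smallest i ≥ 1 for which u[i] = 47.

Computing terms: u[0] = 25, u[1] = 47, u[2] = 7, u[3] = 39, u[4] = 47.
Since u[4] = u[1] = 47, the sequence is eventually periodic: after a pre-period of length 1 it cycles with period 3.
The value 47 first appears (with i ≥ 1) at u[1].

1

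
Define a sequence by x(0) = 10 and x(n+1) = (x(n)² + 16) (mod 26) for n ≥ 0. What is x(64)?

0

Computing terms: x(0) = 10,  x(1) = 12,  x(2) = 4,  x(3) = 6,  x(4) = 0,  x(5) = 16,  x(6) = 12.
Since x(6) = x(1) = 12, the sequence is eventually periodic: after a pre-period of length 1 it cycles with period 5.
For n ≥ 1, x(n) depends only on (n - 1) mod 5. (64 - 1) mod 5 = 3, so x(64) = x(4) = 0.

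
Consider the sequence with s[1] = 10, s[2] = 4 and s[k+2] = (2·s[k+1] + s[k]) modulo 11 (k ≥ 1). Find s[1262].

We have s[1] = 10,  s[2] = 4,  s[3] = 7,  s[4] = 7,  s[5] = 10,  s[6] = 5,  s[7] = 9,  s[8] = 1,  s[9] = 0,  s[10] = 1,  s[11] = 2,  s[12] = 5,  s[13] = 1,  s[14] = 7,  s[15] = 4,  s[16] = 4,  s[17] = 1,  s[18] = 6,  s[19] = 2,  s[20] = 10,  s[21] = 0,  s[22] = 10,  s[23] = 9,  s[24] = 6,  s[25] = 10,  s[26] = 4.
Since (s[25], s[26]) = (s[1], s[2]) = (10, 4) (two consecutive terms determine the rest), the sequence is periodic with period 24.
So s[1262] = s[1 + ((1262-1) mod 24)] = s[14] = 7.

7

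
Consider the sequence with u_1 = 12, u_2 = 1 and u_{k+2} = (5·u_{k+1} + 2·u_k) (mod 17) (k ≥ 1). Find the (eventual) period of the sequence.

Computing terms: u_1 = 12; u_2 = 1; u_3 = 12; u_4 = 11; u_5 = 11; u_6 = 9; u_7 = 16; u_8 = 13; u_9 = 12; u_{10} = 1.
Since (u_9, u_{10}) = (u_1, u_2) = (12, 1) (two consecutive terms determine the rest), the sequence is periodic with period 8.

8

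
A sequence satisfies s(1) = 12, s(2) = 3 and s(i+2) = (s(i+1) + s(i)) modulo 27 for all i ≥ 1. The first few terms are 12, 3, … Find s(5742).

We have s(1) = 12,  s(2) = 3,  s(3) = 15,  s(4) = 18,  s(5) = 6,  s(6) = 24,  s(7) = 3,  s(8) = 0,  s(9) = 3,  s(10) = 3,  s(11) = 6,  s(12) = 9,  s(13) = 15,  s(14) = 24,  s(15) = 12,  s(16) = 9,  s(17) = 21,  s(18) = 3,  s(19) = 24,  s(20) = 0,  s(21) = 24,  s(22) = 24,  s(23) = 21,  s(24) = 18,  s(25) = 12,  s(26) = 3.
Since (s(25), s(26)) = (s(1), s(2)) = (12, 3) (two consecutive terms determine the rest), the sequence is periodic with period 24.
So s(5742) = s(1 + ((5742-1) mod 24)) = s(6) = 24.

24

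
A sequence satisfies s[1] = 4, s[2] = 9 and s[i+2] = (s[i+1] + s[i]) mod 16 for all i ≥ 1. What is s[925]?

4

s[1] = 4; s[2] = 9; s[3] = 13; s[4] = 6; s[5] = 3; s[6] = 9; s[7] = 12; s[8] = 5; s[9] = 1; s[10] = 6; s[11] = 7; s[12] = 13; s[13] = 4; s[14] = 1; s[15] = 5; s[16] = 6; s[17] = 11; s[18] = 1; s[19] = 12; s[20] = 13; s[21] = 9; s[22] = 6; s[23] = 15; s[24] = 5; s[25] = 4; s[26] = 9.
Since (s[25], s[26]) = (s[1], s[2]) = (4, 9) (two consecutive terms determine the rest), the sequence is periodic with period 24.
So s[925] = s[1 + ((925-1) mod 24)] = s[13] = 4.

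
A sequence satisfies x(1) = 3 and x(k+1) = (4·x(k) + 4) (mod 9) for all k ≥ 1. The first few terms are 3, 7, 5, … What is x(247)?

6

Computing terms: x(1) = 3,  x(2) = 7,  x(3) = 5,  x(4) = 6,  x(5) = 1,  x(6) = 8,  x(7) = 0,  x(8) = 4,  x(9) = 2,  x(10) = 3.
Since x(10) = x(1) = 3, the sequence is periodic with period 9.
(247 - 1) mod 9 = 3, so x(247) = x(4) = 6.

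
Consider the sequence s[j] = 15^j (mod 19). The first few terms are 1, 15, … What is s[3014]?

Computing terms: s[0] = 1,  s[1] = 15,  s[2] = 16,  s[3] = 12,  s[4] = 9,  s[5] = 2,  s[6] = 11,  s[7] = 13,  s[8] = 5,  s[9] = 18,  s[10] = 4,  s[11] = 3,  s[12] = 7,  s[13] = 10,  s[14] = 17,  s[15] = 8,  s[16] = 6,  s[17] = 14,  s[18] = 1.
Since s[18] = s[0] = 1, the sequence is periodic with period 18.
(3014 - 0) mod 18 = 8, so s[3014] = s[8] = 5.

5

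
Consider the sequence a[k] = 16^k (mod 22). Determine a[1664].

We have a[0] = 1, a[1] = 16, a[2] = 14, a[3] = 4, a[4] = 20, a[5] = 12, a[6] = 16.
Since a[6] = a[1] = 16, the sequence is eventually periodic: after a pre-period of length 1 it cycles with period 5.
For k ≥ 1, a[k] depends only on (k - 1) mod 5. (1664 - 1) mod 5 = 3, so a[1664] = a[4] = 20.

20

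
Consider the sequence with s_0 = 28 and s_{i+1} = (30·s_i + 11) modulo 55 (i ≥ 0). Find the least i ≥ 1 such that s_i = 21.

s_0 = 28; s_1 = 26; s_2 = 21; s_3 = 36; s_4 = 46; s_5 = 16; s_6 = 51; s_7 = 1; s_8 = 41; s_9 = 31; s_{10} = 6; s_{11} = 26.
Since s_{11} = s_1 = 26, the sequence is eventually periodic: after a pre-period of length 1 it cycles with period 10.
The value 21 first appears (with i ≥ 1) at s_2.

2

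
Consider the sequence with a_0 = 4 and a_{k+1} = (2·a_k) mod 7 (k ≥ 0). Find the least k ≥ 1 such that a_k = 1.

1

a_0 = 4, a_1 = 1, a_2 = 2, a_3 = 4.
The sequence repeats with period 3.
The value 1 first appears (with k ≥ 1) at a_1.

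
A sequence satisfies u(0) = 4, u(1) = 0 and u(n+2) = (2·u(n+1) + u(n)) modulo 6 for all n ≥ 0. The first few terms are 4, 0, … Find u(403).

2

Listing terms: u(0) = 4; u(1) = 0; u(2) = 4; u(3) = 2; u(4) = 2; u(5) = 0; u(6) = 2; u(7) = 4; u(8) = 4; u(9) = 0.
Since (u(8), u(9)) = (u(0), u(1)) = (4, 0) (two consecutive terms determine the rest), the sequence is periodic with period 8.
So u(403) = u(0 + ((403-0) mod 8)) = u(3) = 2.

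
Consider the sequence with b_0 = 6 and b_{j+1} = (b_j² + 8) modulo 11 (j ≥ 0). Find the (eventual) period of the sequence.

3

Computing terms: b_0 = 6, b_1 = 0, b_2 = 8, b_3 = 6.
The sequence repeats with period 3.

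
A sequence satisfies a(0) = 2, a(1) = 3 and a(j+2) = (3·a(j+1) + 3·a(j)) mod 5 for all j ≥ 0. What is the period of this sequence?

4

Listing terms: a(0) = 2; a(1) = 3; a(2) = 0; a(3) = 4; a(4) = 2; a(5) = 3.
Since (a(4), a(5)) = (a(0), a(1)) = (2, 3) (two consecutive terms determine the rest), the sequence is periodic with period 4.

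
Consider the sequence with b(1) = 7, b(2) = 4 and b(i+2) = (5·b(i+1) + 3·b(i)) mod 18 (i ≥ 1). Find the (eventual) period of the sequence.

b(1) = 7; b(2) = 4; b(3) = 5; b(4) = 1; b(5) = 2; b(6) = 13; b(7) = 17; b(8) = 16; b(9) = 5; b(10) = 1.
Since (b(9), b(10)) = (b(3), b(4)) = (5, 1) (two consecutive terms determine the rest), the sequence is eventually periodic: after a pre-period of length 2 it cycles with period 6.

6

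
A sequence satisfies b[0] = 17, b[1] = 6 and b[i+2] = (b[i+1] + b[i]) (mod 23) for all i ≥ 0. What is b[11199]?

18

b[0] = 17,  b[1] = 6,  b[2] = 0,  b[3] = 6,  b[4] = 6,  b[5] = 12,  b[6] = 18,  b[7] = 7,  b[8] = 2,  b[9] = 9,  b[10] = 11,  b[11] = 20,  b[12] = 8,  b[13] = 5,  b[14] = 13,  b[15] = 18,  b[16] = 8,  b[17] = 3,  b[18] = 11,  b[19] = 14,  b[20] = 2,  b[21] = 16,  b[22] = 18,  b[23] = 11,  b[24] = 6,  b[25] = 17,  b[26] = 0,  b[27] = 17,  b[28] = 17,  b[29] = 11,  b[30] = 5,  b[31] = 16,  b[32] = 21,  b[33] = 14,  b[34] = 12,  b[35] = 3,  b[36] = 15,  b[37] = 18,  b[38] = 10,  b[39] = 5,  b[40] = 15,  b[41] = 20,  b[42] = 12,  b[43] = 9,  b[44] = 21,  b[45] = 7,  b[46] = 5,  b[47] = 12,  b[48] = 17,  b[49] = 6.
Since (b[48], b[49]) = (b[0], b[1]) = (17, 6) (two consecutive terms determine the rest), the sequence is periodic with period 48.
(11199 - 0) mod 48 = 15, so b[11199] = b[15] = 18.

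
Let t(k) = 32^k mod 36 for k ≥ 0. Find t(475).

32

Listing terms: t(0) = 1,  t(1) = 32,  t(2) = 16,  t(3) = 8,  t(4) = 4,  t(5) = 20,  t(6) = 28,  t(7) = 32.
Since t(7) = t(1) = 32, the sequence is eventually periodic: after a pre-period of length 1 it cycles with period 6.
For k ≥ 1, t(k) depends only on (k - 1) mod 6. (475 - 1) mod 6 = 0, so t(475) = t(1) = 32.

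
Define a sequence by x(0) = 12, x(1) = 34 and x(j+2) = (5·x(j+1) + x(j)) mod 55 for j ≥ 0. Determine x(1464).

x(0) = 12,  x(1) = 34,  x(2) = 17,  x(3) = 9,  x(4) = 7,  x(5) = 44,  x(6) = 7,  x(7) = 24,  x(8) = 17,  x(9) = 54,  x(10) = 12,  x(11) = 4,  x(12) = 32,  x(13) = 54,  x(14) = 27,  x(15) = 24,  x(16) = 37,  x(17) = 44,  x(18) = 37,  x(19) = 9,  x(20) = 27,  x(21) = 34,  x(22) = 32,  x(23) = 29,  x(24) = 12,  x(25) = 34.
Since (x(24), x(25)) = (x(0), x(1)) = (12, 34) (two consecutive terms determine the rest), the sequence is periodic with period 24.
So x(1464) = x(0 + ((1464-0) mod 24)) = x(0) = 12.

12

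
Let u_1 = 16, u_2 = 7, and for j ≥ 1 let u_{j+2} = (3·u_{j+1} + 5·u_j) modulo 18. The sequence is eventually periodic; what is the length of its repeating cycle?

We have u_1 = 16,  u_2 = 7,  u_3 = 11,  u_4 = 14,  u_5 = 7,  u_6 = 1,  u_7 = 2,  u_8 = 11,  u_9 = 7,  u_{10} = 4,  u_{11} = 11,  u_{12} = 17,  u_{13} = 16,  u_{14} = 7.
The sequence repeats with period 12.

12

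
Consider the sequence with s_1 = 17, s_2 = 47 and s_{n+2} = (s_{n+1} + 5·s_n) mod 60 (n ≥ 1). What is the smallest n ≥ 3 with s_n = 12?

3

Listing terms: s_1 = 17,  s_2 = 47,  s_3 = 12,  s_4 = 7,  s_5 = 7,  s_6 = 42,  s_7 = 17,  s_8 = 47.
Since (s_7, s_8) = (s_1, s_2) = (17, 47) (two consecutive terms determine the rest), the sequence is periodic with period 6.
The value 12 first appears (with n ≥ 3) at s_3.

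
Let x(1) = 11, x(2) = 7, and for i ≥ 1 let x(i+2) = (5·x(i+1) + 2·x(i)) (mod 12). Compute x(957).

We have x(1) = 11,  x(2) = 7,  x(3) = 9,  x(4) = 11,  x(5) = 1,  x(6) = 3,  x(7) = 5,  x(8) = 7,  x(9) = 9.
Since (x(8), x(9)) = (x(2), x(3)) = (7, 9) (two consecutive terms determine the rest), the sequence is eventually periodic: after a pre-period of length 1 it cycles with period 6.
For i ≥ 2, x(i) depends only on (i - 2) mod 6. (957 - 2) mod 6 = 1, so x(957) = x(3) = 9.

9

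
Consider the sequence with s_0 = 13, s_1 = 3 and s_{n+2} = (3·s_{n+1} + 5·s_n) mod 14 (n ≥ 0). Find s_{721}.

We have s_0 = 13; s_1 = 3; s_2 = 4; s_3 = 13; s_4 = 3.
The sequence repeats with period 3.
So s_{721} = s_{0 + ((721-0) mod 3)} = s_1 = 3.

3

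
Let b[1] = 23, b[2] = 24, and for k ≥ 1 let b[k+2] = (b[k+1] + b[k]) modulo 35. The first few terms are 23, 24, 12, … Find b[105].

Computing terms: b[1] = 23; b[2] = 24; b[3] = 12; b[4] = 1; b[5] = 13; b[6] = 14; b[7] = 27; b[8] = 6; b[9] = 33; b[10] = 4; b[11] = 2; b[12] = 6; b[13] = 8; b[14] = 14; b[15] = 22; b[16] = 1; b[17] = 23; b[18] = 24.
The sequence repeats with period 16.
So b[105] = b[1 + ((105-1) mod 16)] = b[9] = 33.

33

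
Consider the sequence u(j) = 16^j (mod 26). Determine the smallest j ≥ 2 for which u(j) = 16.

u(1) = 16, u(2) = 22, u(3) = 14, u(4) = 16.
The sequence repeats with period 3.
The value 16 next appears (with j ≥ 2) at u(4).

4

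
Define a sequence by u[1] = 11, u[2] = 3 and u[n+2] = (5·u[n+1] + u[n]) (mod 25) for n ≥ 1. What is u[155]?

16

Computing terms: u[1] = 11; u[2] = 3; u[3] = 1; u[4] = 8; u[5] = 16; u[6] = 13; u[7] = 6; u[8] = 18; u[9] = 21; u[10] = 23; u[11] = 11; u[12] = 3.
Since (u[11], u[12]) = (u[1], u[2]) = (11, 3) (two consecutive terms determine the rest), the sequence is periodic with period 10.
So u[155] = u[1 + ((155-1) mod 10)] = u[5] = 16.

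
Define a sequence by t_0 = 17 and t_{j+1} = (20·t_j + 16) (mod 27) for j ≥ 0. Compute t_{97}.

5

Listing terms: t_0 = 17, t_1 = 5, t_2 = 8, t_3 = 14, t_4 = 26, t_5 = 23, t_6 = 17.
The sequence repeats with period 6.
So t_{97} = t_{0 + ((97-0) mod 6)} = t_1 = 5.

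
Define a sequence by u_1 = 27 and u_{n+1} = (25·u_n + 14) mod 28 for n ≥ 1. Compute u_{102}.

5

We have u_1 = 27,  u_2 = 17,  u_3 = 19,  u_4 = 13,  u_5 = 3,  u_6 = 5,  u_7 = 27.
The sequence repeats with period 6.
So u_{102} = u_{1 + ((102-1) mod 6)} = u_6 = 5.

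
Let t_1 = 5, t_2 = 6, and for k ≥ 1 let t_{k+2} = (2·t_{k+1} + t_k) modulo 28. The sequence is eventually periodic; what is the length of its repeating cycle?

We have t_1 = 5, t_2 = 6, t_3 = 17, t_4 = 12, t_5 = 13, t_6 = 10, t_7 = 5, t_8 = 20, t_9 = 17, t_{10} = 26, t_{11} = 13, t_{12} = 24, t_{13} = 5, t_{14} = 6.
Since (t_{13}, t_{14}) = (t_1, t_2) = (5, 6) (two consecutive terms determine the rest), the sequence is periodic with period 12.

12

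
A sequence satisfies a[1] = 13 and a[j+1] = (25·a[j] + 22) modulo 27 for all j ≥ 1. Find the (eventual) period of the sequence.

27

a[1] = 13; a[2] = 23; a[3] = 3; a[4] = 16; a[5] = 17; a[6] = 15; a[7] = 19; a[8] = 11; a[9] = 0; a[10] = 22; a[11] = 5; a[12] = 12; a[13] = 25; a[14] = 26; a[15] = 24; a[16] = 1; a[17] = 20; a[18] = 9; a[19] = 4; a[20] = 14; a[21] = 21; a[22] = 7; a[23] = 8; a[24] = 6; a[25] = 10; a[26] = 2; a[27] = 18; a[28] = 13.
Since a[28] = a[1] = 13, the sequence is periodic with period 27.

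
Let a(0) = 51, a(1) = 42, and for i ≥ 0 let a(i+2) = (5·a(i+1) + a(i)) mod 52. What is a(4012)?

28

a(0) = 51,  a(1) = 42,  a(2) = 1,  a(3) = 47,  a(4) = 28,  a(5) = 31,  a(6) = 27,  a(7) = 10,  a(8) = 25,  a(9) = 31,  a(10) = 24,  a(11) = 47,  a(12) = 51,  a(13) = 42.
Since (a(12), a(13)) = (a(0), a(1)) = (51, 42) (two consecutive terms determine the rest), the sequence is periodic with period 12.
(4012 - 0) mod 12 = 4, so a(4012) = a(4) = 28.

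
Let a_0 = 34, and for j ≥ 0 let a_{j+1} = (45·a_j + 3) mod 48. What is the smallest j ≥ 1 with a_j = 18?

Listing terms: a_0 = 34; a_1 = 45; a_2 = 12; a_3 = 15; a_4 = 6; a_5 = 33; a_6 = 0; a_7 = 3; a_8 = 42; a_9 = 21; a_{10} = 36; a_{11} = 39; a_{12} = 30; a_{13} = 9; a_{14} = 24; a_{15} = 27; a_{16} = 18; a_{17} = 45.
Since a_{17} = a_1 = 45, the sequence is eventually periodic: after a pre-period of length 1 it cycles with period 16.
The value 18 first appears (with j ≥ 1) at a_{16}.

16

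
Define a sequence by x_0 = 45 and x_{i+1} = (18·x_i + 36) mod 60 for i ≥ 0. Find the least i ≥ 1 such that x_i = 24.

Listing terms: x_0 = 45, x_1 = 6, x_2 = 24, x_3 = 48, x_4 = 0, x_5 = 36, x_6 = 24.
Since x_6 = x_2 = 24, the sequence is eventually periodic: after a pre-period of length 2 it cycles with period 4.
The value 24 first appears (with i ≥ 1) at x_2.

2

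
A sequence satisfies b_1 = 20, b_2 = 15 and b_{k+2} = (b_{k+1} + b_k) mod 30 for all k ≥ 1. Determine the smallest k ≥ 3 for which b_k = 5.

b_1 = 20,  b_2 = 15,  b_3 = 5,  b_4 = 20,  b_5 = 25,  b_6 = 15,  b_7 = 10,  b_8 = 25,  b_9 = 5,  b_{10} = 0,  b_{11} = 5,  b_{12} = 5,  b_{13} = 10,  b_{14} = 15,  b_{15} = 25,  b_{16} = 10,  b_{17} = 5,  b_{18} = 15,  b_{19} = 20,  b_{20} = 5,  b_{21} = 25,  b_{22} = 0,  b_{23} = 25,  b_{24} = 25,  b_{25} = 20,  b_{26} = 15.
Since (b_{25}, b_{26}) = (b_1, b_2) = (20, 15) (two consecutive terms determine the rest), the sequence is periodic with period 24.
The value 5 first appears (with k ≥ 3) at b_3.

3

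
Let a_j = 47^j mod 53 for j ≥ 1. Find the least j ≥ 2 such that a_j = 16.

6

Listing terms: a_1 = 47; a_2 = 36; a_3 = 49; a_4 = 24; a_5 = 15; a_6 = 16; a_7 = 10; a_8 = 46; a_9 = 42; a_{10} = 13; a_{11} = 28; a_{12} = 44; a_{13} = 1; a_{14} = 47.
The sequence repeats with period 13.
The value 16 first appears (with j ≥ 2) at a_6.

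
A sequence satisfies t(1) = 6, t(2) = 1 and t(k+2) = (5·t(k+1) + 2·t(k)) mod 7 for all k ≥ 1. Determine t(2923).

Listing terms: t(1) = 6,  t(2) = 1,  t(3) = 3,  t(4) = 3,  t(5) = 0,  t(6) = 6,  t(7) = 2,  t(8) = 1,  t(9) = 2,  t(10) = 5,  t(11) = 1,  t(12) = 1,  t(13) = 0,  t(14) = 2,  t(15) = 3,  t(16) = 5,  t(17) = 3,  t(18) = 4,  t(19) = 5,  t(20) = 5,  t(21) = 0,  t(22) = 3,  t(23) = 1,  t(24) = 4,  t(25) = 1,  t(26) = 6,  t(27) = 4,  t(28) = 4,  t(29) = 0,  t(30) = 1,  t(31) = 5,  t(32) = 6,  t(33) = 5,  t(34) = 2,  t(35) = 6,  t(36) = 6,  t(37) = 0,  t(38) = 5,  t(39) = 4,  t(40) = 2,  t(41) = 4,  t(42) = 3,  t(43) = 2,  t(44) = 2,  t(45) = 0,  t(46) = 4,  t(47) = 6,  t(48) = 3,  t(49) = 6,  t(50) = 1.
The sequence repeats with period 48.
(2923 - 1) mod 48 = 42, so t(2923) = t(43) = 2.

2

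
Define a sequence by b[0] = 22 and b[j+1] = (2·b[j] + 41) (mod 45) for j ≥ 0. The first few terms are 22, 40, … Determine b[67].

Listing terms: b[0] = 22,  b[1] = 40,  b[2] = 31,  b[3] = 13,  b[4] = 22.
The sequence repeats with period 4.
So b[67] = b[0 + ((67-0) mod 4)] = b[3] = 13.

13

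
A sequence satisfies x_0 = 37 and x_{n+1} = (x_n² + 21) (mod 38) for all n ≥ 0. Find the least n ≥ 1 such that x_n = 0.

9

Listing terms: x_0 = 37,  x_1 = 22,  x_2 = 11,  x_3 = 28,  x_4 = 7,  x_5 = 32,  x_6 = 19,  x_7 = 2,  x_8 = 25,  x_9 = 0,  x_{10} = 21,  x_{11} = 6,  x_{12} = 19.
Since x_{12} = x_6 = 19, the sequence is eventually periodic: after a pre-period of length 6 it cycles with period 6.
The value 0 first appears (with n ≥ 1) at x_9.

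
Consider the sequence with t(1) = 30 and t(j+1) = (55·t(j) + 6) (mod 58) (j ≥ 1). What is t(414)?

10

t(1) = 30, t(2) = 32, t(3) = 26, t(4) = 44, t(5) = 48, t(6) = 36, t(7) = 14, t(8) = 22, t(9) = 56, t(10) = 12, t(11) = 28, t(12) = 38, t(13) = 8, t(14) = 40, t(15) = 2, t(16) = 0, t(17) = 6, t(18) = 46, t(19) = 42, t(20) = 54, t(21) = 18, t(22) = 10, t(23) = 34, t(24) = 20, t(25) = 4, t(26) = 52, t(27) = 24, t(28) = 50, t(29) = 30.
The sequence repeats with period 28.
(414 - 1) mod 28 = 21, so t(414) = t(22) = 10.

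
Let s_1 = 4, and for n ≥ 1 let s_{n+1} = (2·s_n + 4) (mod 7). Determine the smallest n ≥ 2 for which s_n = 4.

4

We have s_1 = 4, s_2 = 5, s_3 = 0, s_4 = 4.
Since s_4 = s_1 = 4, the sequence is periodic with period 3.
The value 4 next appears (with n ≥ 2) at s_4.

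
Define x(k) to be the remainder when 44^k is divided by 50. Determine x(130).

Listing terms: x(1) = 44, x(2) = 36, x(3) = 34, x(4) = 46, x(5) = 24, x(6) = 6, x(7) = 14, x(8) = 16, x(9) = 4, x(10) = 26, x(11) = 44.
Since x(11) = x(1) = 44, the sequence is periodic with period 10.
So x(130) = x(1 + ((130-1) mod 10)) = x(10) = 26.

26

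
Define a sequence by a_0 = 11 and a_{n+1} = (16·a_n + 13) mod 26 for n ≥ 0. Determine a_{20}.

21

We have a_0 = 11, a_1 = 7, a_2 = 21, a_3 = 11.
Since a_3 = a_0 = 11, the sequence is periodic with period 3.
(20 - 0) mod 3 = 2, so a_{20} = a_2 = 21.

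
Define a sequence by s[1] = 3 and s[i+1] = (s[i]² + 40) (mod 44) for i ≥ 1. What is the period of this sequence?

Computing terms: s[1] = 3; s[2] = 5; s[3] = 21; s[4] = 41; s[5] = 5.
Since s[5] = s[2] = 5, the sequence is eventually periodic: after a pre-period of length 1 it cycles with period 3.

3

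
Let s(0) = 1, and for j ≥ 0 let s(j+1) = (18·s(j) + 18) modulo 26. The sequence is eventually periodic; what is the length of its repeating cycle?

4

s(0) = 1; s(1) = 10; s(2) = 16; s(3) = 20; s(4) = 14; s(5) = 10.
Since s(5) = s(1) = 10, the sequence is eventually periodic: after a pre-period of length 1 it cycles with period 4.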